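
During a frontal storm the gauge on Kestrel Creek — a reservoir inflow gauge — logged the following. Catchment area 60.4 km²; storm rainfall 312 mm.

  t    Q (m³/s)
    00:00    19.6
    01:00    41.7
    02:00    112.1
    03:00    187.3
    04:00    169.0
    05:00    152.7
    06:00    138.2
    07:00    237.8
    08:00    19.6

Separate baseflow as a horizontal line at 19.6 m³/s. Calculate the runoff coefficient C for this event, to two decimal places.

ΣQ_DR = 901.6 m³/s; V = ΣQ_DR·Δt = 3.246 × 10^6 m³.
Runoff depth d = V / A = 53.74 mm.
C = d / P = 53.74 / 312 = 0.17.

C ≈ 0.17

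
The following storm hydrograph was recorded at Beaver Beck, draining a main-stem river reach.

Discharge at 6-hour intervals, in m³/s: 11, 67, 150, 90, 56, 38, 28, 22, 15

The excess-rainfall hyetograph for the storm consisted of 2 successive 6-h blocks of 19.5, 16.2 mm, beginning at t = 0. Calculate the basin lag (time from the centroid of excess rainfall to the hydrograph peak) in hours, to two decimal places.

Centroid of excess rainfall: t_c = Σ P_i·t̄_i / ΣP_i = 5.7227 h (block centres at 3, 9 h).
Hydrograph peak occurs at t = 12 h, so basin lag t_L = 12 − 5.7227 = 6.28 h.

t_L ≈ 6.28 h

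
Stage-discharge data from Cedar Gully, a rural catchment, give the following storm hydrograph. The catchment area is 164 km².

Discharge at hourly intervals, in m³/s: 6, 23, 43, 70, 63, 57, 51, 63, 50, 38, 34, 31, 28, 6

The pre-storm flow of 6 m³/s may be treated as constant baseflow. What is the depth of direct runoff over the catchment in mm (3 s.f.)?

d ≈ 10.5 mm

Direct runoff: 0.0, 17.0, 37.0, 64.0, 57.0, 51.0, 45.0, 57.0, 44.0, 32.0, 28.0, 25.0, 22.0, 0.0 m³/s; ΣQ_DR = 479.0 m³/s.
V = ΣQ_DR · Δt = 479.0 × 3600 s = 1.724 × 10^6 m³.
Over A = 164 km², depth = V / A = 10.5 mm.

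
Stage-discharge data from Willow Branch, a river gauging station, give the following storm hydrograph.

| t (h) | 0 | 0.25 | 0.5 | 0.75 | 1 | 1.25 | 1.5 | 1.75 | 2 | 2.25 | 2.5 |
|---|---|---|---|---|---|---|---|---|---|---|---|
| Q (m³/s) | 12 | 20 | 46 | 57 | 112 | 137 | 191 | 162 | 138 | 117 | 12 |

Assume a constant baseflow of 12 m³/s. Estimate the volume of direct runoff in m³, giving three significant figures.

V ≈ 7.85 × 10^5 m³

Direct-runoff ordinates (Q − Q_b): 0.0, 8.0, 34.0, 45.0, 100.0, 125.0, 179.0, 150.0, 126.0, 105.0, 0.0 m³/s.
ΣQ_DR = 872.0 m³/s.
With Δt = 0.25 h = 900 s, V = ΣQ_DR · Δt = 872.0 × 900 = 7.85 × 10^5 m³.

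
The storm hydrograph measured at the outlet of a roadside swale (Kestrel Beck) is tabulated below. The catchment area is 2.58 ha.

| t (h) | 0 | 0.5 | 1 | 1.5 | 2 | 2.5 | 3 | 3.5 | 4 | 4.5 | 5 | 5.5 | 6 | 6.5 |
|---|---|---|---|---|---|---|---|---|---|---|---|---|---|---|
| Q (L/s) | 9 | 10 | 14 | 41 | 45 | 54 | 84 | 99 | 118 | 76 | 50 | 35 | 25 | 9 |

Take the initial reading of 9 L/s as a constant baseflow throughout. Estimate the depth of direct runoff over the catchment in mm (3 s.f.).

d ≈ 37.9 mm

Direct runoff: 0.0, 1.0, 5.0, 32.0, 36.0, 45.0, 75.0, 90.0, 109.0, 67.0, 41.0, 26.0, 16.0, 0.0 L/s; ΣQ_DR = 543.0 L/s.
V = ΣQ_DR · Δt = 543.0 × 1800 s = 9.774 × 10^5 L.
Over A = 2.58 ha, depth = V / A = 37.9 mm.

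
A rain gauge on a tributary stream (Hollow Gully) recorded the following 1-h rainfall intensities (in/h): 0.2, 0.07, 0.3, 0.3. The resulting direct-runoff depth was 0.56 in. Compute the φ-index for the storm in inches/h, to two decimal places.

Only the 3 blocks with intensity above φ contribute runoff: 0.2, 0.3, 0.3 in/h.
Σ(I−φ)·Δt = d  ⇒  (0.2+0.3+0.3 − 3φ)·1 = 0.56
φ = (0.8000 − 0.56/1) / 3 = 0.08 in/h.

φ ≈ 0.08 in/h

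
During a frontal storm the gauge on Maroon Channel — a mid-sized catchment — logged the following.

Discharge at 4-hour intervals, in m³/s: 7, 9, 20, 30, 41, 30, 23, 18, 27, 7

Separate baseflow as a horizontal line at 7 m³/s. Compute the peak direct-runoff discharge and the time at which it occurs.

Subtracting baseflow gives direct-runoff ordinates: 0.0, 2.0, 13.0, 23.0, 34.0, 23.0, 16.0, 11.0, 20.0, 0.0 m³/s.
The maximum is 34.0 m³/s, occurring at the reading for t = 16 h.

Q_p = 34.0 m³/s at t = 16 h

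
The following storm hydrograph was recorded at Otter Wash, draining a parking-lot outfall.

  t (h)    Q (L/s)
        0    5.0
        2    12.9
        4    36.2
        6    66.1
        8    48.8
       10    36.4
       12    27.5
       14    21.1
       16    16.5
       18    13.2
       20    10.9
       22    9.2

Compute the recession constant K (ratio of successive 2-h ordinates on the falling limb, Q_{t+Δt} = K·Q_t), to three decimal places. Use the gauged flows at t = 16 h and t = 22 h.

Using the recession-limb readings at t = 16 h and t = 22 h: Q falls from 16.5 to 9.2 L/s over 3 intervals.
K = (Q₂/Q₁)^(1/3) = (9.2/16.5)^(1/3) = 0.823.

K ≈ 0.823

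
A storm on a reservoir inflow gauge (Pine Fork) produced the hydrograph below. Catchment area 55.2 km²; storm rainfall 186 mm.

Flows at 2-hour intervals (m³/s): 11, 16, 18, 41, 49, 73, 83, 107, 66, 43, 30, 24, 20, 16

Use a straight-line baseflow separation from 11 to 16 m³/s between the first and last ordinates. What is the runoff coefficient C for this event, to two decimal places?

C ≈ 0.29

ΣQ_DR = 408.0 m³/s; V = ΣQ_DR·Δt = 2.938 × 10^6 m³.
Runoff depth d = V / A = 53.22 mm.
C = d / P = 53.22 / 186 = 0.29.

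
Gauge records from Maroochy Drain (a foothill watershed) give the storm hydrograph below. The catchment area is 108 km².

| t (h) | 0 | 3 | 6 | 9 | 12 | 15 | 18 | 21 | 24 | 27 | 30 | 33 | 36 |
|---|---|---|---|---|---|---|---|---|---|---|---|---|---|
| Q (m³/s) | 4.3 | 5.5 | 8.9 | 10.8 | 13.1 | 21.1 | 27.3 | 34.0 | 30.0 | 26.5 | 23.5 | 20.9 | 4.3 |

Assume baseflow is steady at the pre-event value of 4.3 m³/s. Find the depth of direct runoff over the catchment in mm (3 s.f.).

Direct runoff: 0.0, 1.2, 4.6, 6.5, 8.8, 16.8, 23.0, 29.7, 25.7, 22.2, 19.2, 16.6, 0.0 m³/s; ΣQ_DR = 174.3 m³/s.
V = ΣQ_DR · Δt = 174.3 × 10800 s = 1.882 × 10^6 m³.
Over A = 108 km², depth = V / A = 17.4 mm.

d ≈ 17.4 mm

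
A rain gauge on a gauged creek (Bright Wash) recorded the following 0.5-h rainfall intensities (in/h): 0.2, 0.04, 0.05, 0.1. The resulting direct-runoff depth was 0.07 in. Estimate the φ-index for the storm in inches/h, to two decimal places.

Only the 2 blocks with intensity above φ contribute runoff: 0.2, 0.1 in/h.
Σ(I−φ)·Δt = d  ⇒  (0.2+0.1 − 2φ)·0.5 = 0.07
φ = (0.3000 − 0.07/0.5) / 2 = 0.08 in/h.

φ ≈ 0.08 in/h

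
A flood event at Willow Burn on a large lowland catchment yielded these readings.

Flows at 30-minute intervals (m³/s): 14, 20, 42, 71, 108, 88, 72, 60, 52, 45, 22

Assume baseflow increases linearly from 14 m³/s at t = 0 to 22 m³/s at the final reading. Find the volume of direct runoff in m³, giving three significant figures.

Direct-runoff ordinates (Q − Q_b): 0.00, 5.20, 26.40, 54.60, 90.80, 70.00, 53.20, 40.40, 31.60, 23.80, 0.00 m³/s.
ΣQ_DR = 396.0 m³/s.
With Δt = 0.5 h = 1800 s, V = ΣQ_DR · Δt = 396.0 × 1800 = 7.13 × 10^5 m³.

V ≈ 7.13 × 10^5 m³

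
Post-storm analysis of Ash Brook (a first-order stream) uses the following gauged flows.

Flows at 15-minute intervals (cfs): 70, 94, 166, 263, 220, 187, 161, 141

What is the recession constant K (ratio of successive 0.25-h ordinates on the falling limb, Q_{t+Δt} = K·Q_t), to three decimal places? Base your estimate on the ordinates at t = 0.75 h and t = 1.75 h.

Using the recession-limb readings at t = 0.75 h and t = 1.75 h: Q falls from 263 to 141 cfs over 4 intervals.
K = (Q₂/Q₁)^(1/4) = (141/263)^(1/4) = 0.856.

K ≈ 0.856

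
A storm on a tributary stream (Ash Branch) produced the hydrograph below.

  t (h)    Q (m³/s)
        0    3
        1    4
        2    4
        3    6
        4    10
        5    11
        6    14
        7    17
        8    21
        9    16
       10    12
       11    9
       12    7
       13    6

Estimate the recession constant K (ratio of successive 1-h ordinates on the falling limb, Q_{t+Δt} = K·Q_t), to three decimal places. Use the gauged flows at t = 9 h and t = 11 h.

Using the recession-limb readings at t = 9 h and t = 11 h: Q falls from 16 to 9 m³/s over 2 intervals.
K = (Q₂/Q₁)^(1/2) = (9/16)^(1/2) = 0.750.

K ≈ 0.750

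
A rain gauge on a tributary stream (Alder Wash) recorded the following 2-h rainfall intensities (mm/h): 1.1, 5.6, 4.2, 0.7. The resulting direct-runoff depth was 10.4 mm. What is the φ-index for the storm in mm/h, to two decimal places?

Only the 2 blocks with intensity above φ contribute runoff: 5.6, 4.2 mm/h.
Σ(I−φ)·Δt = d  ⇒  (5.6+4.2 − 2φ)·2 = 10.4
φ = (9.800 − 10.4/2) / 2 = 2.30 mm/h.

φ ≈ 2.30 mm/h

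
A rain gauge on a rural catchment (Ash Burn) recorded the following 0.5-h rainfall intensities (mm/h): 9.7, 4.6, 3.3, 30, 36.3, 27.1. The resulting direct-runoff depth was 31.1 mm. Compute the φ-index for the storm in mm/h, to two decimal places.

φ ≈ 10.40 mm/h

Only the 3 blocks with intensity above φ contribute runoff: 30, 36.3, 27.1 mm/h.
Σ(I−φ)·Δt = d  ⇒  (30+36.3+27.1 − 3φ)·0.5 = 31.1
φ = (93.40 − 31.1/0.5) / 3 = 10.40 mm/h.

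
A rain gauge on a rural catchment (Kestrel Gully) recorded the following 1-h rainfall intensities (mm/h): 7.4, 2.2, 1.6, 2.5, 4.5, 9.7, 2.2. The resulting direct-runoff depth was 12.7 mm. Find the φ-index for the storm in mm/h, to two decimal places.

Only the 3 blocks with intensity above φ contribute runoff: 7.4, 4.5, 9.7 mm/h.
Σ(I−φ)·Δt = d  ⇒  (7.4+4.5+9.7 − 3φ)·1 = 12.7
φ = (21.60 − 12.7/1) / 3 = 2.97 mm/h.

φ ≈ 2.97 mm/h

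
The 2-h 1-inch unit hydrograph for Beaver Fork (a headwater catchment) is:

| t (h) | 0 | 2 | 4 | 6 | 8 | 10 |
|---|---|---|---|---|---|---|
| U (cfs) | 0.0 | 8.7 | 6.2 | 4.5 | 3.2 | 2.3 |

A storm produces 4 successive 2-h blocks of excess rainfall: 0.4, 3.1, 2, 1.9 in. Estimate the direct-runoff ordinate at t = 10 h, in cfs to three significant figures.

Q ≈ 31.6 cfs

By discrete convolution, Q_j = Σ (P_i / 1 in) · U_{j−i}.
At t = 10 h (j=5): Q = (0.4/1)·2.3 + (3.1/1)·3.2 + (2/1)·4.5 + (1.9/1)·6.2 = 31.6 cfs.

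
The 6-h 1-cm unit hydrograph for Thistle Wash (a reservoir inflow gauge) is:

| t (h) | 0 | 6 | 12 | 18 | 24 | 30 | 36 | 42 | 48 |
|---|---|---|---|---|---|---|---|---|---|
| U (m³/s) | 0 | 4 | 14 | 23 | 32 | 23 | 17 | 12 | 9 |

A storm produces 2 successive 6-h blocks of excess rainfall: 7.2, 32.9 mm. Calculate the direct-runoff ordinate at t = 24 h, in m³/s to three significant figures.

Q ≈ 98.7 m³/s

By discrete convolution, Q_j = Σ (P_i / 10 mm) · U_{j−i}.
At t = 24 h (j=4): Q = (7.2/10)·32 + (32.9/10)·23 = 98.7 m³/s.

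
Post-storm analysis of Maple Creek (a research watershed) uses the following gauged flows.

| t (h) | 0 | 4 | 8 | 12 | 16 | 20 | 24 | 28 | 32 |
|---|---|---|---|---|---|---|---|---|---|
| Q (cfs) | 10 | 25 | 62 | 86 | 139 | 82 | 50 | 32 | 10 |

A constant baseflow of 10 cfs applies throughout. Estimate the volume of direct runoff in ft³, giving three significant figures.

V ≈ 5.85 × 10^6 ft³

Direct-runoff ordinates (Q − Q_b): 0.0, 15.0, 52.0, 76.0, 129.0, 72.0, 40.0, 22.0, 0.0 cfs.
ΣQ_DR = 406.0 cfs.
With Δt = 4 h = 14400 s, V = ΣQ_DR · Δt = 406.0 × 14400 = 5.85 × 10^6 ft³.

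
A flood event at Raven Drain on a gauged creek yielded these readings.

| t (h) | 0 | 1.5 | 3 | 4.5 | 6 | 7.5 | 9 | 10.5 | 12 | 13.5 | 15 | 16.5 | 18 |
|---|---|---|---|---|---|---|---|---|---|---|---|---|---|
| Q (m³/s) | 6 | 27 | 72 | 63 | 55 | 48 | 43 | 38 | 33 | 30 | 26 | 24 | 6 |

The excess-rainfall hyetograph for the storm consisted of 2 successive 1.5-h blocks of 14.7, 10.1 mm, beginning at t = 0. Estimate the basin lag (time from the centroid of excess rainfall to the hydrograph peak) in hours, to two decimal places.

t_L ≈ 1.64 h

Centroid of excess rainfall: t_c = Σ P_i·t̄_i / ΣP_i = 1.3609 h (block centres at 0.75, 2.25 h).
Hydrograph peak occurs at t = 3 h, so basin lag t_L = 3 − 1.3609 = 1.64 h.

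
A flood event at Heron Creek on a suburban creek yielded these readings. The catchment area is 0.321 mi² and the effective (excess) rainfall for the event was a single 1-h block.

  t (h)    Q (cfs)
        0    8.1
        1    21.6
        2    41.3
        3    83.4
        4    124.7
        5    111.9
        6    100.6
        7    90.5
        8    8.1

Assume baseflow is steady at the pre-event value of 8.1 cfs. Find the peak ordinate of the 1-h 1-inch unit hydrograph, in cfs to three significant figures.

Direct runoff: 0.0, 13.5, 33.2, 75.3, 116.6, 103.8, 92.5, 82.4, 0.0 cfs; ΣQ_DR = 517.3 cfs, peak = 116.6 cfs.
Runoff depth d = ΣQ_DR·Δt / A = 517.3 × 3600 / (0.321 mi²) = 2.497 in.
The 1-inch UH is the DRH scaled by (1 in)/d, so U_p = 116.6 × 1/2.497 = 46.7 cfs.

U_p ≈ 46.7 cfs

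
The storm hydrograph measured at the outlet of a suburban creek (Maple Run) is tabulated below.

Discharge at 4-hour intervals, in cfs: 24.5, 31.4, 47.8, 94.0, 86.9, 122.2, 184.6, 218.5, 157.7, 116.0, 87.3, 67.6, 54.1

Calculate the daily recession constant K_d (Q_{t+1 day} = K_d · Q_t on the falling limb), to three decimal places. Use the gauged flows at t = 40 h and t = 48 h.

Between t = 40 h and t = 48 h the flow falls from 87.3 to 54.1 cfs over 2×4 h = 8 h.
Per-interval ratio K = (54.1/87.3)^(1/2) = 0.7872; K_d = K^(24/4) = 0.238.

K_d ≈ 0.238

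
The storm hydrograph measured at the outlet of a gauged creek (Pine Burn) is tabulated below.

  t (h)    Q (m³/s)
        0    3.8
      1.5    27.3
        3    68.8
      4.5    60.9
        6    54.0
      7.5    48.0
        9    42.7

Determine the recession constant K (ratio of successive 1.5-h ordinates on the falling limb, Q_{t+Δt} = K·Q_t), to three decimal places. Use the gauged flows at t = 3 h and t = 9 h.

Using the recession-limb readings at t = 3 h and t = 9 h: Q falls from 68.8 to 42.7 m³/s over 4 intervals.
K = (Q₂/Q₁)^(1/4) = (42.7/68.8)^(1/4) = 0.888.

K ≈ 0.888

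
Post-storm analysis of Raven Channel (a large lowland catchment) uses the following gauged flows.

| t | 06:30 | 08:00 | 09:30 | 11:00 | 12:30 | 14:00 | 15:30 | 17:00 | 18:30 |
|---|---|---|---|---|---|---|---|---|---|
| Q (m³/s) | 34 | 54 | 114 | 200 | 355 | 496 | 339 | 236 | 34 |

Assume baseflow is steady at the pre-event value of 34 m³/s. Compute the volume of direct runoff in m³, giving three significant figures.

V ≈ 8.40 × 10^6 m³

Direct-runoff ordinates (Q − Q_b): 0.0, 20.0, 80.0, 166.0, 321.0, 462.0, 305.0, 202.0, 0.0 m³/s.
ΣQ_DR = 1556 m³/s.
With Δt = 1.5 h = 5400 s, V = ΣQ_DR · Δt = 1556 × 5400 = 8.40 × 10^6 m³.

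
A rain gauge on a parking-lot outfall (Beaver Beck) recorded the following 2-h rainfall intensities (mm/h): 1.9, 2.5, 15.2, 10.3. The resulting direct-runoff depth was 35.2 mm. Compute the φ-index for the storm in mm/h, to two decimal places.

Only the 2 blocks with intensity above φ contribute runoff: 15.2, 10.3 mm/h.
Σ(I−φ)·Δt = d  ⇒  (15.2+10.3 − 2φ)·2 = 35.2
φ = (25.50 − 35.2/2) / 2 = 3.95 mm/h.

φ ≈ 3.95 mm/h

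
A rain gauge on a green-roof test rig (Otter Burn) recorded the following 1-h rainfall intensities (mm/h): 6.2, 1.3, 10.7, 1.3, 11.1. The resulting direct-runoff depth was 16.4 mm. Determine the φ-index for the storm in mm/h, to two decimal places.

φ ≈ 3.87 mm/h

Only the 3 blocks with intensity above φ contribute runoff: 6.2, 10.7, 11.1 mm/h.
Σ(I−φ)·Δt = d  ⇒  (6.2+10.7+11.1 − 3φ)·1 = 16.4
φ = (28.00 − 16.4/1) / 3 = 3.87 mm/h.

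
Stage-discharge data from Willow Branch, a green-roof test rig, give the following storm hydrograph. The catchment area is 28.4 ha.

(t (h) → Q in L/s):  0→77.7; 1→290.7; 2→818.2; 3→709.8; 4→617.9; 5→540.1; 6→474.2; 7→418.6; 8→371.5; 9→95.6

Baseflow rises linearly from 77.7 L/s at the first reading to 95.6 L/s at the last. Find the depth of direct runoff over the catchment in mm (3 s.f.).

d ≈ 45.0 mm

Direct runoff: 0.00, 211.01, 736.52, 626.13, 532.24, 452.46, 384.57, 326.98, 277.89, 0.00 L/s; ΣQ_DR = 3548 L/s.
V = ΣQ_DR · Δt = 3548 × 3600 s = 1.277 × 10^7 L.
Over A = 28.4 ha, depth = V / A = 45.0 mm.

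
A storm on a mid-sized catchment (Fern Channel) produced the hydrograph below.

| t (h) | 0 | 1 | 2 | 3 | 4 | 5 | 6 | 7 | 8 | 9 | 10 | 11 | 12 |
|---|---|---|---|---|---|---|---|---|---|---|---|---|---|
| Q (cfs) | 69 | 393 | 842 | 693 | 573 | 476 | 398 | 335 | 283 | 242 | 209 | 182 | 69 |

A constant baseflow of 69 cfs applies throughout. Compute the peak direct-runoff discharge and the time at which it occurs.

Q_p = 773.0 cfs at t = 2 h

Subtracting baseflow gives direct-runoff ordinates: 0.0, 324.0, 773.0, 624.0, 504.0, 407.0, 329.0, 266.0, 214.0, 173.0, 140.0, 113.0, 0.0 cfs.
The maximum is 773.0 cfs, occurring at the reading for t = 2 h.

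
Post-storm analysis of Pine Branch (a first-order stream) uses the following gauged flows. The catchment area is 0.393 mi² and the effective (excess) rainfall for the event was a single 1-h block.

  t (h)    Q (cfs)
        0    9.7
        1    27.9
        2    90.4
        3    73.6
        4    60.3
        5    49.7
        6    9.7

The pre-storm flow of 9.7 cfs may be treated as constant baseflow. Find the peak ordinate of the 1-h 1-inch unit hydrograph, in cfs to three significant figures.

U_p ≈ 80.8 cfs

Direct runoff: 0.0, 18.2, 80.7, 63.9, 50.6, 40.0, 0.0 cfs; ΣQ_DR = 253.4 cfs, peak = 80.7 cfs.
Runoff depth d = ΣQ_DR·Δt / A = 253.4 × 3600 / (0.393 mi²) = 0.9991 in.
The 1-inch UH is the DRH scaled by (1 in)/d, so U_p = 80.7 × 1/0.9991 = 80.8 cfs.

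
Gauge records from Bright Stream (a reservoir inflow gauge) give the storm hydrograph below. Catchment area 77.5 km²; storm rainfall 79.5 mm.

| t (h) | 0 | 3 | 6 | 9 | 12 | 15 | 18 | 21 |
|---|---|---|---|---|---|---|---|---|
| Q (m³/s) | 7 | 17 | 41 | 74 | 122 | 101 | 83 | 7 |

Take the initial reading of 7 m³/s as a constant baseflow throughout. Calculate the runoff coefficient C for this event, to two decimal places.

C ≈ 0.69

ΣQ_DR = 396.0 m³/s; V = ΣQ_DR·Δt = 4.277 × 10^6 m³.
Runoff depth d = V / A = 55.18 mm.
C = d / P = 55.18 / 79.5 = 0.69.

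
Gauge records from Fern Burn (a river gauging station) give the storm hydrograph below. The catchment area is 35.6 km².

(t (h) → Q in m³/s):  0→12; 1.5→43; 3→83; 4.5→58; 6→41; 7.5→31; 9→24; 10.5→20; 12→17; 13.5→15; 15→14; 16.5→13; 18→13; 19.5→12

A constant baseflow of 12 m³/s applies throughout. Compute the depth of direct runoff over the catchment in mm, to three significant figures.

d ≈ 34.6 mm

Direct runoff: 0.0, 31.0, 71.0, 46.0, 29.0, 19.0, 12.0, 8.0, 5.0, 3.0, 2.0, 1.0, 1.0, 0.0 m³/s; ΣQ_DR = 228.0 m³/s.
V = ΣQ_DR · Δt = 228.0 × 5400 s = 1.231 × 10^6 m³.
Over A = 35.6 km², depth = V / A = 34.6 mm.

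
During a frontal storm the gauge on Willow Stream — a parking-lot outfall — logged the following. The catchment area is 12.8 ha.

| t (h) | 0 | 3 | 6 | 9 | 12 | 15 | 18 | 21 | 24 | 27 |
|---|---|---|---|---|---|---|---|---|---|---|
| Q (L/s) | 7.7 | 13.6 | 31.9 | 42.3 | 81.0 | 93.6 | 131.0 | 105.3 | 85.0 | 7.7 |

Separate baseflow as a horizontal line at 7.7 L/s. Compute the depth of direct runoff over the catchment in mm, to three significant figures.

d ≈ 44.1 mm

Direct runoff: 0.0, 5.9, 24.2, 34.6, 73.3, 85.9, 123.3, 97.6, 77.3, 0.0 L/s; ΣQ_DR = 522.1 L/s.
V = ΣQ_DR · Δt = 522.1 × 10800 s = 5.639 × 10^6 L.
Over A = 12.8 ha, depth = V / A = 44.1 mm.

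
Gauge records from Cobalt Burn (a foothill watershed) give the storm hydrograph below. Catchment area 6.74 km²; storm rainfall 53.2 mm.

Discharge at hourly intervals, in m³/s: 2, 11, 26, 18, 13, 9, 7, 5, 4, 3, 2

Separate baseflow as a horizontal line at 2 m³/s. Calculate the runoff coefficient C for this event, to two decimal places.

ΣQ_DR = 78.00 m³/s; V = ΣQ_DR·Δt = 2.808 × 10^5 m³.
Runoff depth d = V / A = 41.66 mm.
C = d / P = 41.66 / 53.2 = 0.78.

C ≈ 0.78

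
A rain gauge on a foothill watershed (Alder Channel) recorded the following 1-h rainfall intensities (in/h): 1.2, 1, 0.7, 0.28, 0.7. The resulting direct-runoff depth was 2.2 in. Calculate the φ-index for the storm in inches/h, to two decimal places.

φ ≈ 0.35 in/h

Only the 4 blocks with intensity above φ contribute runoff: 1.2, 1, 0.7, 0.7 in/h.
Σ(I−φ)·Δt = d  ⇒  (1.2+1+0.7+0.7 − 4φ)·1 = 2.2
φ = (3.600 − 2.2/1) / 4 = 0.35 in/h.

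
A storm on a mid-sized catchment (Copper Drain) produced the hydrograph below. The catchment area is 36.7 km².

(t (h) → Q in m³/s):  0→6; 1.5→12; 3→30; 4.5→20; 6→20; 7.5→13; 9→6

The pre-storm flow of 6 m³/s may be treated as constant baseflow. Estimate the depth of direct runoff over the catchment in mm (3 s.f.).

d ≈ 9.56 mm

Direct runoff: 0.0, 6.0, 24.0, 14.0, 14.0, 7.0, 0.0 m³/s; ΣQ_DR = 65.00 m³/s.
V = ΣQ_DR · Δt = 65.00 × 5400 s = 3.510 × 10^5 m³.
Over A = 36.7 km², depth = V / A = 9.56 mm.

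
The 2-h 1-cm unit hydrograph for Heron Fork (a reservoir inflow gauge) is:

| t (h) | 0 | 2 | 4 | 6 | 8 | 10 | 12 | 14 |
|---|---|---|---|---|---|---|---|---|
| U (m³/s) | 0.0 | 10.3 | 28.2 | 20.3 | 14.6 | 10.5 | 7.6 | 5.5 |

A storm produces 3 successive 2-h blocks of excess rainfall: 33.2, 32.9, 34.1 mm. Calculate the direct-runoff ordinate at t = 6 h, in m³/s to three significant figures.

By discrete convolution, Q_j = Σ (P_i / 10 mm) · U_{j−i}.
At t = 6 h (j=3): Q = (33.2/10)·20.3 + (32.9/10)·28.2 + (34.1/10)·10.3 = 195 m³/s.

Q ≈ 195 m³/s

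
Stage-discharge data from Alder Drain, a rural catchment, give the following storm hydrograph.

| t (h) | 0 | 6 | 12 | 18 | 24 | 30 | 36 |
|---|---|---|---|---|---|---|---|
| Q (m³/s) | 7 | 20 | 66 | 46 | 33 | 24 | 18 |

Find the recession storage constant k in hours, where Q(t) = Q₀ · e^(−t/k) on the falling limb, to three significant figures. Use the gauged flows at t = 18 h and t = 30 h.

On the falling limb, Q drops from 46 to 24 m³/s between t = 18 h and t = 30 h (Δt = 12 h).
k = −Δt / ln(Q₂/Q₁) = −12 / ln(24/46) = 18.4 h.

k ≈ 18.4 h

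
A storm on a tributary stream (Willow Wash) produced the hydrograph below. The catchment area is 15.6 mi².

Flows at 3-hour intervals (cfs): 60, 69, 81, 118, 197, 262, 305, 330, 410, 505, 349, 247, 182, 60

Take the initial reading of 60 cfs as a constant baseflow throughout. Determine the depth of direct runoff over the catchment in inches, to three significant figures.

d ≈ 0.696 in

Direct runoff: 0.0, 9.0, 21.0, 58.0, 137.0, 202.0, 245.0, 270.0, 350.0, 445.0, 289.0, 187.0, 122.0, 0.0 cfs; ΣQ_DR = 2335 cfs.
V = ΣQ_DR · Δt = 2335 × 10800 s = 2.522 × 10^7 ft³.
Over A = 15.6 mi², depth = V / A = 0.696 in.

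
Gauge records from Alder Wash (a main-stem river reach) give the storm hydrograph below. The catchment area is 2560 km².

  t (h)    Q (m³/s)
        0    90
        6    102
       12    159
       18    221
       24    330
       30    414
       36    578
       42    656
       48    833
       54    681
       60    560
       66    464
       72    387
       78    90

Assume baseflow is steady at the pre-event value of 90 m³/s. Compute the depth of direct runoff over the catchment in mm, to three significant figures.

Direct runoff: 0.0, 12.0, 69.0, 131.0, 240.0, 324.0, 488.0, 566.0, 743.0, 591.0, 470.0, 374.0, 297.0, 0.0 m³/s; ΣQ_DR = 4305 m³/s.
V = ΣQ_DR · Δt = 4305 × 21600 s = 9.299 × 10^7 m³.
Over A = 2560 km², depth = V / A = 36.3 mm.

d ≈ 36.3 mm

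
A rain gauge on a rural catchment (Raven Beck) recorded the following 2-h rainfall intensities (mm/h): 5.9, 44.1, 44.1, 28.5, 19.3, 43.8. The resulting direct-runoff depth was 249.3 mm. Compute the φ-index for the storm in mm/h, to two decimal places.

φ ≈ 11.03 mm/h

Only the 5 blocks with intensity above φ contribute runoff: 44.1, 44.1, 28.5, 19.3, 43.8 mm/h.
Σ(I−φ)·Δt = d  ⇒  (44.1+44.1+28.5+19.3+43.8 − 5φ)·2 = 249.3
φ = (179.8 − 249.3/2) / 5 = 11.03 mm/h.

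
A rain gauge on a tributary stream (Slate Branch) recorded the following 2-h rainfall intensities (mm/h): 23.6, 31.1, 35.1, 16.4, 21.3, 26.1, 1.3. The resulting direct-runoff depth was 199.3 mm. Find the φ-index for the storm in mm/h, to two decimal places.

φ ≈ 8.99 mm/h

Only the 6 blocks with intensity above φ contribute runoff: 23.6, 31.1, 35.1, 16.4, 21.3, 26.1 mm/h.
Σ(I−φ)·Δt = d  ⇒  (23.6+31.1+35.1+16.4+21.3+26.1 − 6φ)·2 = 199.3
φ = (153.6 − 199.3/2) / 6 = 8.99 mm/h.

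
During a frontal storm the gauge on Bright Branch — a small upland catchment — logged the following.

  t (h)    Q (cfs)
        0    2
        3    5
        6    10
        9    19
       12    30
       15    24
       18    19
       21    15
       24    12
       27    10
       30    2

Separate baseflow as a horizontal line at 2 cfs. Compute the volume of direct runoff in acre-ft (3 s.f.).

Direct-runoff ordinates (Q − Q_b): 0.0, 3.0, 8.0, 17.0, 28.0, 22.0, 17.0, 13.0, 10.0, 8.0, 0.0 cfs.
ΣQ_DR = 126.0 cfs.
With Δt = 3 h = 10800 s, V = ΣQ_DR · Δt = 126.0 × 10800 = 1.36 × 10^6 ft³ = 31.2 acre-ft.

V ≈ 31.2 acre-ft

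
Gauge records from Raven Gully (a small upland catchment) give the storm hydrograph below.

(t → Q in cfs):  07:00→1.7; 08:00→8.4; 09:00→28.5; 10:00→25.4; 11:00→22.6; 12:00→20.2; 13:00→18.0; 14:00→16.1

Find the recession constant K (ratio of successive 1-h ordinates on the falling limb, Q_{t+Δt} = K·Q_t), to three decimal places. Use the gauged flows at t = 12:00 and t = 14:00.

K ≈ 0.893

Using the recession-limb readings at t = 12:00 and t = 14:00: Q falls from 20.2 to 16.1 cfs over 2 intervals.
K = (Q₂/Q₁)^(1/2) = (16.1/20.2)^(1/2) = 0.893.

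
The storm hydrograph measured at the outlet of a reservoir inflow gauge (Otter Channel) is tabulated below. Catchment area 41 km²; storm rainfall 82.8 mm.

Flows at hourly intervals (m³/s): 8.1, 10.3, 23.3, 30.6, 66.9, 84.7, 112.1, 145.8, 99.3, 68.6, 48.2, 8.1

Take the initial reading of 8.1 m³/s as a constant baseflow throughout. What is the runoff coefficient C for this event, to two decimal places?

ΣQ_DR = 608.8 m³/s; V = ΣQ_DR·Δt = 2.192 × 10^6 m³.
Runoff depth d = V / A = 53.46 mm.
C = d / P = 53.46 / 82.8 = 0.65.

C ≈ 0.65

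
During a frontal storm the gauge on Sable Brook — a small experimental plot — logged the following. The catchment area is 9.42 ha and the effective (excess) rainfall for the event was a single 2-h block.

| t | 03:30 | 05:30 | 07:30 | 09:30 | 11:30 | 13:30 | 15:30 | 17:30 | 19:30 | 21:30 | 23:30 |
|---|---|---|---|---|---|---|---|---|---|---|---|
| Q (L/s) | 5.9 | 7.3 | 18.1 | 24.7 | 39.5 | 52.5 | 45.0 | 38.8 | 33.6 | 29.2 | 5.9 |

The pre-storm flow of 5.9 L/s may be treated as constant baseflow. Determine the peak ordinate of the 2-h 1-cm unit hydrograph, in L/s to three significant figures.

U_p ≈ 25.9 L/s

Direct runoff: 0.0, 1.4, 12.2, 18.8, 33.6, 46.6, 39.1, 32.9, 27.7, 23.3, 0.0 L/s; ΣQ_DR = 235.6 L/s, peak = 46.6 L/s.
Runoff depth d = ΣQ_DR·Δt / A = 235.6 × 7200 / (9.42 ha) = 18.01 mm.
The 1-cm UH is the DRH scaled by (10 mm)/d, so U_p = 46.6 × 10/18.01 = 25.9 L/s.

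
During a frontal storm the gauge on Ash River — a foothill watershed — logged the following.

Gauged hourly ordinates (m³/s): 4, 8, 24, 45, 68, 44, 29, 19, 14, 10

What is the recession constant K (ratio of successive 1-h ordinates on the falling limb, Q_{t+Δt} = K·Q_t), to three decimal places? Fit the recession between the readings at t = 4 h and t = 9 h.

Using the recession-limb readings at t = 4 h and t = 9 h: Q falls from 68 to 10 m³/s over 5 intervals.
K = (Q₂/Q₁)^(1/5) = (10/68)^(1/5) = 0.682.

K ≈ 0.682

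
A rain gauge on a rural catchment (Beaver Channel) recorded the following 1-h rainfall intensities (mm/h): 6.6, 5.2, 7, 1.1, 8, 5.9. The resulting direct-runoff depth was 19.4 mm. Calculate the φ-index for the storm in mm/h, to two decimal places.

φ ≈ 2.66 mm/h

Only the 5 blocks with intensity above φ contribute runoff: 6.6, 5.2, 7, 8, 5.9 mm/h.
Σ(I−φ)·Δt = d  ⇒  (6.6+5.2+7+8+5.9 − 5φ)·1 = 19.4
φ = (32.70 − 19.4/1) / 5 = 2.66 mm/h.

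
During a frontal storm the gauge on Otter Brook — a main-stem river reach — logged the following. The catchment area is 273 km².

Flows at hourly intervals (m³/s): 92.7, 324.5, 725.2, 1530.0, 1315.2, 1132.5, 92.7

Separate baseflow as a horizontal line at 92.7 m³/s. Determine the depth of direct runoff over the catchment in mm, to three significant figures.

Direct runoff: 0.0, 231.8, 632.5, 1437.3, 1222.5, 1039.8, 0.0 m³/s; ΣQ_DR = 4564 m³/s.
V = ΣQ_DR · Δt = 4564 × 3600 s = 1.643 × 10^7 m³.
Over A = 273 km², depth = V / A = 60.2 mm.

d ≈ 60.2 mm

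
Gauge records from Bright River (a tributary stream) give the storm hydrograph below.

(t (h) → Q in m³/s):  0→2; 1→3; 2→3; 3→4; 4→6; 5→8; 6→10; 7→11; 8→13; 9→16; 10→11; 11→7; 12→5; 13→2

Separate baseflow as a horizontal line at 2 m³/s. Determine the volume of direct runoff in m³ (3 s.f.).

Direct-runoff ordinates (Q − Q_b): 0.0, 1.0, 1.0, 2.0, 4.0, 6.0, 8.0, 9.0, 11.0, 14.0, 9.0, 5.0, 3.0, 0.0 m³/s.
ΣQ_DR = 73.00 m³/s.
With Δt = 1 h = 3600 s, V = ΣQ_DR · Δt = 73.00 × 3600 = 2.63 × 10^5 m³.

V ≈ 2.63 × 10^5 m³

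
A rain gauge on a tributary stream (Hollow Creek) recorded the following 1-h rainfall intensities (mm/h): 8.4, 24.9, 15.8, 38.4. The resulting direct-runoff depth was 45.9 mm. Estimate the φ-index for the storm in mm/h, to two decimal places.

Only the 3 blocks with intensity above φ contribute runoff: 24.9, 15.8, 38.4 mm/h.
Σ(I−φ)·Δt = d  ⇒  (24.9+15.8+38.4 − 3φ)·1 = 45.9
φ = (79.10 − 45.9/1) / 3 = 11.07 mm/h.

φ ≈ 11.07 mm/h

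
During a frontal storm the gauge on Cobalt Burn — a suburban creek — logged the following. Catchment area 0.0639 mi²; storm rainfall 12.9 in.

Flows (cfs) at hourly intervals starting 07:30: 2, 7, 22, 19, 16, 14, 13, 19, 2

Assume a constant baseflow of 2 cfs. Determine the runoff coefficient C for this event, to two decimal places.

C ≈ 0.18

ΣQ_DR = 96.00 cfs; V = ΣQ_DR·Δt = 3.456 × 10^5 ft³.
Runoff depth d = V / A = 2.328 in.
C = d / P = 2.328 / 12.9 = 0.18.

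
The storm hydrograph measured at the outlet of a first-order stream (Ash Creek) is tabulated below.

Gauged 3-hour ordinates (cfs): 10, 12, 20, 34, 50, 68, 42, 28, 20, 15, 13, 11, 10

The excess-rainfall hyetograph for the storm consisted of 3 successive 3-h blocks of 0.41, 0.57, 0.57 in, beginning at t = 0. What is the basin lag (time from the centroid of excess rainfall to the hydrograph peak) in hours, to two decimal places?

Centroid of excess rainfall: t_c = Σ P_i·t̄_i / ΣP_i = 4.8097 h (block centres at 1.5, 4.5, 7.5 h).
Hydrograph peak occurs at t = 15 h, so basin lag t_L = 15 − 4.8097 = 10.19 h.

t_L ≈ 10.19 h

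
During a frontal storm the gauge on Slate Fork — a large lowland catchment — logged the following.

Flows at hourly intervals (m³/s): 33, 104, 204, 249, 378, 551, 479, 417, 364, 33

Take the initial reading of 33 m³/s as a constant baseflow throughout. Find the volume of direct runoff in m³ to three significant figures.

V ≈ 8.94 × 10^6 m³

Direct-runoff ordinates (Q − Q_b): 0.0, 71.0, 171.0, 216.0, 345.0, 518.0, 446.0, 384.0, 331.0, 0.0 m³/s.
ΣQ_DR = 2482 m³/s.
With Δt = 1 h = 3600 s, V = ΣQ_DR · Δt = 2482 × 3600 = 8.94 × 10^6 m³.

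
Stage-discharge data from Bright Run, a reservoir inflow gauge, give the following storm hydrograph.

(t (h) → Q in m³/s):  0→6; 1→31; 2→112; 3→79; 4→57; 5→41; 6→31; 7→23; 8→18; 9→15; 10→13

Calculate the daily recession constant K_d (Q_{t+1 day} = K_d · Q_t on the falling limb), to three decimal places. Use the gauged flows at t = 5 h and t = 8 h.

K_d ≈ 0.001

Between t = 5 h and t = 8 h the flow falls from 41 to 18 m³/s over 3×1 h = 3 h.
Per-interval ratio K = (18/41)^(1/3) = 0.7600; K_d = K^(24/1) = 0.001.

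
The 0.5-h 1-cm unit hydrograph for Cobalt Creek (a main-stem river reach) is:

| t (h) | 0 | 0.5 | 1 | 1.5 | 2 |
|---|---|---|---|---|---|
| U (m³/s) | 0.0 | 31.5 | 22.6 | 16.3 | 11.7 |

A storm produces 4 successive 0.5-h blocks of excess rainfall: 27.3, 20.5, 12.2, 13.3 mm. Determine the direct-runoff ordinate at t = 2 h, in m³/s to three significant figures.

Q ≈ 135 m³/s

By discrete convolution, Q_j = Σ (P_i / 10 mm) · U_{j−i}.
At t = 2 h (j=4): Q = (27.3/10)·11.7 + (20.5/10)·16.3 + (12.2/10)·22.6 + (13.3/10)·31.5 = 135 m³/s.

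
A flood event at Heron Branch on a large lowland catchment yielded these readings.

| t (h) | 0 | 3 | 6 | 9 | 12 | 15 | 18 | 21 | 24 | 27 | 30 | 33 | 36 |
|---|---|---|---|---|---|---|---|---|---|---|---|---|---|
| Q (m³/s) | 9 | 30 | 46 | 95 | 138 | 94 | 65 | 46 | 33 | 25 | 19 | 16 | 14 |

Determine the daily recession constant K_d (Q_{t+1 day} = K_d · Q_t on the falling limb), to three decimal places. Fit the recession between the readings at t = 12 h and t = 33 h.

Between t = 12 h and t = 33 h the flow falls from 138 to 16 m³/s over 7×3 h = 21 h.
Per-interval ratio K = (16/138)^(1/7) = 0.7351; K_d = K^(24/3) = 0.085.

K_d ≈ 0.085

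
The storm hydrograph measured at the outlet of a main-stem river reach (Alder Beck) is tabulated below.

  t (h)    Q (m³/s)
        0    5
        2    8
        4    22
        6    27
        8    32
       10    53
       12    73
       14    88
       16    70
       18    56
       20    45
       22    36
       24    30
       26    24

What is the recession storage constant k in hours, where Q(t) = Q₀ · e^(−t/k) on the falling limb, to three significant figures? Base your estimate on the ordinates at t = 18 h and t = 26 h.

k ≈ 9.44 h

On the falling limb, Q drops from 56 to 24 m³/s between t = 18 h and t = 26 h (Δt = 8 h).
k = −Δt / ln(Q₂/Q₁) = −8 / ln(24/56) = 9.44 h.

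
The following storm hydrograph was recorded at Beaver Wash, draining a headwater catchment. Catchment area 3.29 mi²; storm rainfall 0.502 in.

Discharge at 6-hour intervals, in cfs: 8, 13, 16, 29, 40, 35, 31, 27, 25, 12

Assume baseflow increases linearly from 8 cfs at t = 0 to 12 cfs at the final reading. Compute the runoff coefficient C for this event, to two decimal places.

ΣQ_DR = 136.0 cfs; V = ΣQ_DR·Δt = 2.938 × 10^6 ft³.
Runoff depth d = V / A = 0.3843 in.
C = d / P = 0.3843 / 0.502 = 0.77.

C ≈ 0.77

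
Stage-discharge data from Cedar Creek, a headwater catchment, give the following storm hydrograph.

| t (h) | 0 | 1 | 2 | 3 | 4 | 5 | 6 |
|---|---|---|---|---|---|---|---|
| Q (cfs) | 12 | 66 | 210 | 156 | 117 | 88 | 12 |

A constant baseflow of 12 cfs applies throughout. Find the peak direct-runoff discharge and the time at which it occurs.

Subtracting baseflow gives direct-runoff ordinates: 0.0, 54.0, 198.0, 144.0, 105.0, 76.0, 0.0 cfs.
The maximum is 198.0 cfs, occurring at the reading for t = 2 h.

Q_p = 198.0 cfs at t = 2 h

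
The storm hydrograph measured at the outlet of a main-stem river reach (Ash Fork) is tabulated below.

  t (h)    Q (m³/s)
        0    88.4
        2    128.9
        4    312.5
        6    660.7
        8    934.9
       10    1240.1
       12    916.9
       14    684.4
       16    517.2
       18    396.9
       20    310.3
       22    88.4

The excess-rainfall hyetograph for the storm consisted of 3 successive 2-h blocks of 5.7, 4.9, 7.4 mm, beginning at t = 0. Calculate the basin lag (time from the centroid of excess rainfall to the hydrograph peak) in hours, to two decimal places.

Centroid of excess rainfall: t_c = Σ P_i·t̄_i / ΣP_i = 3.1889 h (block centres at 1, 3, 5 h).
Hydrograph peak occurs at t = 10 h, so basin lag t_L = 10 − 3.1889 = 6.81 h.

t_L ≈ 6.81 h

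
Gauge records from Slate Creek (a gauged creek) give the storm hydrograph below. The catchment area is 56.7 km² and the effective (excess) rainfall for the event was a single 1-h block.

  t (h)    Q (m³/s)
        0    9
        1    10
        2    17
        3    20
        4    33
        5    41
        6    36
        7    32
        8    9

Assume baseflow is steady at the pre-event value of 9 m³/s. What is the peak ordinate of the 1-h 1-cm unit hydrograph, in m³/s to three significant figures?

Direct runoff: 0.0, 1.0, 8.0, 11.0, 24.0, 32.0, 27.0, 23.0, 0.0 m³/s; ΣQ_DR = 126.0 m³/s, peak = 32.0 m³/s.
Runoff depth d = ΣQ_DR·Δt / A = 126.0 × 3600 / (56.7 km²) = 8.000 mm.
The 1-cm UH is the DRH scaled by (10 mm)/d, so U_p = 32.0 × 10/8.000 = 40.0 m³/s.

U_p ≈ 40.0 m³/s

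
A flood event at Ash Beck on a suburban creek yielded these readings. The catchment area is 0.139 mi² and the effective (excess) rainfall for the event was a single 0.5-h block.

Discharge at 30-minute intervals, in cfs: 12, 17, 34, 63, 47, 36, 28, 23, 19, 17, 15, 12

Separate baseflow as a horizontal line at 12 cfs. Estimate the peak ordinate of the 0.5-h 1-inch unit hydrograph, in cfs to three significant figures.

Direct runoff: 0.0, 5.0, 22.0, 51.0, 35.0, 24.0, 16.0, 11.0, 7.0, 5.0, 3.0, 0.0 cfs; ΣQ_DR = 179.0 cfs, peak = 51.0 cfs.
Runoff depth d = ΣQ_DR·Δt / A = 179.0 × 1800 / (0.139 mi²) = 0.9978 in.
The 1-inch UH is the DRH scaled by (1 in)/d, so U_p = 51.0 × 1/0.9978 = 51.1 cfs.

U_p ≈ 51.1 cfs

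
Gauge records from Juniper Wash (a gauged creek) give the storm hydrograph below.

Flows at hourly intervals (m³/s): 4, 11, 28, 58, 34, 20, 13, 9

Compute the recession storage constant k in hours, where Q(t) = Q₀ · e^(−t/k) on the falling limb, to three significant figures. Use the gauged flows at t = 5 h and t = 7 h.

On the falling limb, Q drops from 20 to 9 m³/s between t = 5 h and t = 7 h (Δt = 2 h).
k = −Δt / ln(Q₂/Q₁) = −2 / ln(9/20) = 2.50 h.

k ≈ 2.50 h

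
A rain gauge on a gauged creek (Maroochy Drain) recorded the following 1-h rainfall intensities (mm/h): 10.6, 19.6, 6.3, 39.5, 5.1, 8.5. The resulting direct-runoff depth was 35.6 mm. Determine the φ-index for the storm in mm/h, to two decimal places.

φ ≈ 11.75 mm/h

Only the 2 blocks with intensity above φ contribute runoff: 19.6, 39.5 mm/h.
Σ(I−φ)·Δt = d  ⇒  (19.6+39.5 − 2φ)·1 = 35.6
φ = (59.10 − 35.6/1) / 2 = 11.75 mm/h.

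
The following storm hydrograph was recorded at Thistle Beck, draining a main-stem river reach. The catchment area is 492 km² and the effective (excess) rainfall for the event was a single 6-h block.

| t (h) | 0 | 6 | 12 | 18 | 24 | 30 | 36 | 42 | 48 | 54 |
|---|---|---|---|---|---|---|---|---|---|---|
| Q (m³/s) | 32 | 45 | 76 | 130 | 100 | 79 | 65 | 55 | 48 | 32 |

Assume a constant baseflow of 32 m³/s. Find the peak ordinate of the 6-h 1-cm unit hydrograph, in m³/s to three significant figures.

Direct runoff: 0.0, 13.0, 44.0, 98.0, 68.0, 47.0, 33.0, 23.0, 16.0, 0.0 m³/s; ΣQ_DR = 342.0 m³/s, peak = 98.0 m³/s.
Runoff depth d = ΣQ_DR·Δt / A = 342.0 × 21600 / (492 km²) = 15.01 mm.
The 1-cm UH is the DRH scaled by (10 mm)/d, so U_p = 98.0 × 10/15.01 = 65.3 m³/s.

U_p ≈ 65.3 m³/s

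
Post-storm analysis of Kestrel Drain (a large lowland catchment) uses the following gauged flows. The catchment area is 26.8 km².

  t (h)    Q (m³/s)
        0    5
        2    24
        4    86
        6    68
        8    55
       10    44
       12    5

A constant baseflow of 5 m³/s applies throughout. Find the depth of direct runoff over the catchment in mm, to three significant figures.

Direct runoff: 0.0, 19.0, 81.0, 63.0, 50.0, 39.0, 0.0 m³/s; ΣQ_DR = 252.0 m³/s.
V = ΣQ_DR · Δt = 252.0 × 7200 s = 1.814 × 10^6 m³.
Over A = 26.8 km², depth = V / A = 67.7 mm.

d ≈ 67.7 mm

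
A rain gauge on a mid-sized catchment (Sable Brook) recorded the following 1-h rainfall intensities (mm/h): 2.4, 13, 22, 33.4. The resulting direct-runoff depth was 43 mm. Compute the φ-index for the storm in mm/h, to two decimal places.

Only the 3 blocks with intensity above φ contribute runoff: 13, 22, 33.4 mm/h.
Σ(I−φ)·Δt = d  ⇒  (13+22+33.4 − 3φ)·1 = 43
φ = (68.40 − 43/1) / 3 = 8.47 mm/h.

φ ≈ 8.47 mm/h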